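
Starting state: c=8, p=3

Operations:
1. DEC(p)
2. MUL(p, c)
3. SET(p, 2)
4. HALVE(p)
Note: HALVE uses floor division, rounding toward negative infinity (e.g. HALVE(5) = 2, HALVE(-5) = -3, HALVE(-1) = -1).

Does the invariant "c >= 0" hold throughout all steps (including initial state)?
Yes

The invariant holds at every step.

State at each step:
Initial: c=8, p=3
After step 1: c=8, p=2
After step 2: c=8, p=16
After step 3: c=8, p=2
After step 4: c=8, p=1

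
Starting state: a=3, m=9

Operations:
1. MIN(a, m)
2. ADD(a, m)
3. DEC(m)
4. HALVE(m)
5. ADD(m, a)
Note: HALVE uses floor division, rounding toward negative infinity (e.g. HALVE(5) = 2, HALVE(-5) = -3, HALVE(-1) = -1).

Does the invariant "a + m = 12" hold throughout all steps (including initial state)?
No, violated after step 2

The invariant is violated after step 2.

State at each step:
Initial: a=3, m=9
After step 1: a=3, m=9
After step 2: a=12, m=9
After step 3: a=12, m=8
After step 4: a=12, m=4
After step 5: a=12, m=16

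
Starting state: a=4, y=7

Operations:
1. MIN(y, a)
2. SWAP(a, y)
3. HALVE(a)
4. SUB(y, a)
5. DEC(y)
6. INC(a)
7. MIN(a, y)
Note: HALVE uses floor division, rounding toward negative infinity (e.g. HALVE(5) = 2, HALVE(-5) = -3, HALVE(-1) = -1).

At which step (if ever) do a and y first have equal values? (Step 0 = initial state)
Step 1

a and y first become equal after step 1.

Comparing values at each step:
Initial: a=4, y=7
After step 1: a=4, y=4 ← equal!
After step 2: a=4, y=4 ← equal!
After step 3: a=2, y=4
After step 4: a=2, y=2 ← equal!
After step 5: a=2, y=1
After step 6: a=3, y=1
After step 7: a=1, y=1 ← equal!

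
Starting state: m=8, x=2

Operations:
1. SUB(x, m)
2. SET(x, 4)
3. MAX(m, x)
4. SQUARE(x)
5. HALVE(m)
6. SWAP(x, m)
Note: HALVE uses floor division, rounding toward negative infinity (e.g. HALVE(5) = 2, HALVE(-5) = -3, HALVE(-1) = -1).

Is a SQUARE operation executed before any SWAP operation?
Yes

First SQUARE: step 4
First SWAP: step 6
Since 4 < 6, SQUARE comes first.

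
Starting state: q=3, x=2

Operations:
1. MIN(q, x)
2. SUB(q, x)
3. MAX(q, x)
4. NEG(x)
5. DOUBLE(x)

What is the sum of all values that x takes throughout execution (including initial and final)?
2

Values of x at each step:
Initial: x = 2
After step 1: x = 2
After step 2: x = 2
After step 3: x = 2
After step 4: x = -2
After step 5: x = -4
Sum = 2 + 2 + 2 + 2 + -2 + -4 = 2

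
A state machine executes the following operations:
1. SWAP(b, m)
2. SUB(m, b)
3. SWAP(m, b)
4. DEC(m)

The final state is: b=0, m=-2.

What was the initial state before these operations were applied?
b=-1, m=-1

Working backwards:
Final state: b=0, m=-2
Before step 4 (DEC(m)): b=0, m=-1
Before step 3 (SWAP(m, b)): b=-1, m=0
Before step 2 (SUB(m, b)): b=-1, m=-1
Before step 1 (SWAP(b, m)): b=-1, m=-1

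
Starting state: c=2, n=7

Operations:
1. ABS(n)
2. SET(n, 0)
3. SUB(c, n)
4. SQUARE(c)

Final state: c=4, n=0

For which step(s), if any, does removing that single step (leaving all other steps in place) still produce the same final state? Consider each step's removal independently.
Step(s) 1, 3

Testing removal of each single step:
Without step 1: final = c=4, n=0 (same)
Without step 2: final = c=25, n=7 (different)
Without step 3: final = c=4, n=0 (same)
Without step 4: final = c=2, n=0 (different)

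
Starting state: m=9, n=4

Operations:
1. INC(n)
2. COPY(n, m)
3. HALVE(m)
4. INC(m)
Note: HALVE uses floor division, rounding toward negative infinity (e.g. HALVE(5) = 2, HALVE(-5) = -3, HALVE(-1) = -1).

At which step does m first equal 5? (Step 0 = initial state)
Step 4

Tracing m:
Initial: m = 9
After step 1: m = 9
After step 2: m = 9
After step 3: m = 4
After step 4: m = 5 ← first occurrence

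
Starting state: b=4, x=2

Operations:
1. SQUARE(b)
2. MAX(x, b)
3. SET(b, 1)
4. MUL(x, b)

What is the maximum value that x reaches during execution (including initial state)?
16

Values of x at each step:
Initial: x = 2
After step 1: x = 2
After step 2: x = 16 ← maximum
After step 3: x = 16
After step 4: x = 16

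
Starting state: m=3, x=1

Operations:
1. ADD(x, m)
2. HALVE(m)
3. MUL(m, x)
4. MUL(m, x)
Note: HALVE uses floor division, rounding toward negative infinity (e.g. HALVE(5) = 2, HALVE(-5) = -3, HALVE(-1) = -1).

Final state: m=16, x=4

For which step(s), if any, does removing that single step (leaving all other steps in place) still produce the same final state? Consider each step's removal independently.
None - removing any single step changes the final result

Testing removal of each single step:
Without step 1: final = m=1, x=1 (different)
Without step 2: final = m=48, x=4 (different)
Without step 3: final = m=4, x=4 (different)
Without step 4: final = m=4, x=4 (different)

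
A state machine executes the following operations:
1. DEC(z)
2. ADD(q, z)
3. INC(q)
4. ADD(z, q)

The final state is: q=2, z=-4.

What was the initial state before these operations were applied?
q=7, z=-5

Working backwards:
Final state: q=2, z=-4
Before step 4 (ADD(z, q)): q=2, z=-6
Before step 3 (INC(q)): q=1, z=-6
Before step 2 (ADD(q, z)): q=7, z=-6
Before step 1 (DEC(z)): q=7, z=-5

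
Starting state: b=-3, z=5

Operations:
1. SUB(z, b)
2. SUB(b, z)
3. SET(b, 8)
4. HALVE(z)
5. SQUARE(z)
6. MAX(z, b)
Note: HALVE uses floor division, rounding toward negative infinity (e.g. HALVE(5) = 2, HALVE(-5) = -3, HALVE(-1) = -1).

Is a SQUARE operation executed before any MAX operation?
Yes

First SQUARE: step 5
First MAX: step 6
Since 5 < 6, SQUARE comes first.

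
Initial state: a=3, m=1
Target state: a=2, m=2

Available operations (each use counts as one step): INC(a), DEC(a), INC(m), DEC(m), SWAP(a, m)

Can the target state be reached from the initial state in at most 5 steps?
Yes

Path (2 steps): DEC(a) → INC(m)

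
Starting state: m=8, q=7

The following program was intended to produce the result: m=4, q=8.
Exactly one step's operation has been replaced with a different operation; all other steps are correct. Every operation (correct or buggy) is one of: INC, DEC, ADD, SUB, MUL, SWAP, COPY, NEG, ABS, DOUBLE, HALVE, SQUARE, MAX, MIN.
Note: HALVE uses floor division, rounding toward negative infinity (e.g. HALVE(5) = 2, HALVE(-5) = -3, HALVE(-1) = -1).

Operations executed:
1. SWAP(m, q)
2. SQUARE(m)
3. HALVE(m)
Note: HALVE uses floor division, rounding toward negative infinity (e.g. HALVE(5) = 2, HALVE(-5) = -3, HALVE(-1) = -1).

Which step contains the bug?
Step 2

Trace with buggy code:
Initial: m=8, q=7
After step 1: m=7, q=8
After step 2: m=49, q=8
After step 3: m=24, q=8
Actual final m=24, q=8 ≠ expected m=4, q=8.
Step 2 is the only position where a single-operation replacement can produce the expected result.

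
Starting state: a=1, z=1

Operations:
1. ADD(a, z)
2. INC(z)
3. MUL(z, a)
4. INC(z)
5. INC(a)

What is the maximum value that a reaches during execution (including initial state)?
3

Values of a at each step:
Initial: a = 1
After step 1: a = 2
After step 2: a = 2
After step 3: a = 2
After step 4: a = 2
After step 5: a = 3 ← maximum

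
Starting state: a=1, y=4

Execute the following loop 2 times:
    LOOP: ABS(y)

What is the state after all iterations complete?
a=1, y=4

Iteration trace:
Start: a=1, y=4
After iteration 1: a=1, y=4
After iteration 2: a=1, y=4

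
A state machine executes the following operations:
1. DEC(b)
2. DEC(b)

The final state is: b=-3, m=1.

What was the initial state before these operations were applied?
b=-1, m=1

Working backwards:
Final state: b=-3, m=1
Before step 2 (DEC(b)): b=-2, m=1
Before step 1 (DEC(b)): b=-1, m=1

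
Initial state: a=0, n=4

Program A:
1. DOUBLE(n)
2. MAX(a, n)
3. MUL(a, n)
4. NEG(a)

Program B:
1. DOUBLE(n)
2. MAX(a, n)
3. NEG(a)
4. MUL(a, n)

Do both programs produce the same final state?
Yes

Program A final state: a=-64, n=8
Program B final state: a=-64, n=8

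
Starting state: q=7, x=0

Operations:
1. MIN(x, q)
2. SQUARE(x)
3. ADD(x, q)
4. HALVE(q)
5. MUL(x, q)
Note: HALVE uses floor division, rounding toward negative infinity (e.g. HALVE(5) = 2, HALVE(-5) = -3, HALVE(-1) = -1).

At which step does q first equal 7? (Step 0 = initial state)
Step 0

Tracing q:
Initial: q = 7 ← first occurrence
After step 1: q = 7
After step 2: q = 7
After step 3: q = 7
After step 4: q = 3
After step 5: q = 3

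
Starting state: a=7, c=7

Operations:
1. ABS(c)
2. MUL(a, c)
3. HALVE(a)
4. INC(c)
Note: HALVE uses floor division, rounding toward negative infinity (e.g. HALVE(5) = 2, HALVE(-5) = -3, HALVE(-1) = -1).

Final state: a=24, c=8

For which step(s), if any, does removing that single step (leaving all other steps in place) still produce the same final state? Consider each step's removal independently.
Step(s) 1

Testing removal of each single step:
Without step 1: final = a=24, c=8 (same)
Without step 2: final = a=3, c=8 (different)
Without step 3: final = a=49, c=8 (different)
Without step 4: final = a=24, c=7 (different)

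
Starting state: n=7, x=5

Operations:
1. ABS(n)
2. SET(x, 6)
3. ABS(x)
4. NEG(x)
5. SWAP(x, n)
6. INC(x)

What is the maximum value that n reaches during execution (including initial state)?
7

Values of n at each step:
Initial: n = 7 ← maximum
After step 1: n = 7
After step 2: n = 7
After step 3: n = 7
After step 4: n = 7
After step 5: n = -6
After step 6: n = -6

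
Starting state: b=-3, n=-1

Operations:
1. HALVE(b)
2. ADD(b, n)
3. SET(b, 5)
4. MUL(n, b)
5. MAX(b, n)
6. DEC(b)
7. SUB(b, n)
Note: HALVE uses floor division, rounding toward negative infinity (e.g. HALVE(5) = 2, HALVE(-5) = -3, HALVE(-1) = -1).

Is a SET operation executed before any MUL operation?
Yes

First SET: step 3
First MUL: step 4
Since 3 < 4, SET comes first.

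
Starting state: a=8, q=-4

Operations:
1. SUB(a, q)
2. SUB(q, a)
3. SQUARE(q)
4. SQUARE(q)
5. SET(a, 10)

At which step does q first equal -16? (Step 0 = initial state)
Step 2

Tracing q:
Initial: q = -4
After step 1: q = -4
After step 2: q = -16 ← first occurrence
After step 3: q = 256
After step 4: q = 65536
After step 5: q = 65536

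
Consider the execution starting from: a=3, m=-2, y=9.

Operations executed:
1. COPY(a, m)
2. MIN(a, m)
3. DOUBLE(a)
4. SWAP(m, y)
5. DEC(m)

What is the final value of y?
y = -2

Tracing execution:
Step 1: COPY(a, m) → y = 9
Step 2: MIN(a, m) → y = 9
Step 3: DOUBLE(a) → y = 9
Step 4: SWAP(m, y) → y = -2
Step 5: DEC(m) → y = -2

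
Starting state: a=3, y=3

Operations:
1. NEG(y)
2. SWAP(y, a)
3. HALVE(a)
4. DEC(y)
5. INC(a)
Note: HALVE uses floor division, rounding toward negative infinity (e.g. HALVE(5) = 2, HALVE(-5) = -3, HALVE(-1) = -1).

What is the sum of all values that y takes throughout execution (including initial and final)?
10

Values of y at each step:
Initial: y = 3
After step 1: y = -3
After step 2: y = 3
After step 3: y = 3
After step 4: y = 2
After step 5: y = 2
Sum = 3 + -3 + 3 + 3 + 2 + 2 = 10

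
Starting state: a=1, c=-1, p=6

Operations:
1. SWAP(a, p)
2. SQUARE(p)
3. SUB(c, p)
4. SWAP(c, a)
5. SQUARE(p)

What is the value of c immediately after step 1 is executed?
c = -1

Tracing c through execution:
Initial: c = -1
After step 1 (SWAP(a, p)): c = -1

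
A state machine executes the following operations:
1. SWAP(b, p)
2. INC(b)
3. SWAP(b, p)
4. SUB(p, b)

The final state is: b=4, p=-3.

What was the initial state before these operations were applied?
b=4, p=0

Working backwards:
Final state: b=4, p=-3
Before step 4 (SUB(p, b)): b=4, p=1
Before step 3 (SWAP(b, p)): b=1, p=4
Before step 2 (INC(b)): b=0, p=4
Before step 1 (SWAP(b, p)): b=4, p=0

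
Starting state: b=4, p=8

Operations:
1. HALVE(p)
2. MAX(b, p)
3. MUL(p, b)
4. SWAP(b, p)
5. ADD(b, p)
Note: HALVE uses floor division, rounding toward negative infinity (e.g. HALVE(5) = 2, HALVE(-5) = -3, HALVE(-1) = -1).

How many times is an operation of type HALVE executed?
1

Counting HALVE operations:
Step 1: HALVE(p) ← HALVE
Total: 1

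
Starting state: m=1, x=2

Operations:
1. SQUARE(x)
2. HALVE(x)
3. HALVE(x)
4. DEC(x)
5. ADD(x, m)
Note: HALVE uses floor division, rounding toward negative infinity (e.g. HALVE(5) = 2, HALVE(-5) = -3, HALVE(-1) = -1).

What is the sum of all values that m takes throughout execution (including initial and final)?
6

Values of m at each step:
Initial: m = 1
After step 1: m = 1
After step 2: m = 1
After step 3: m = 1
After step 4: m = 1
After step 5: m = 1
Sum = 1 + 1 + 1 + 1 + 1 + 1 = 6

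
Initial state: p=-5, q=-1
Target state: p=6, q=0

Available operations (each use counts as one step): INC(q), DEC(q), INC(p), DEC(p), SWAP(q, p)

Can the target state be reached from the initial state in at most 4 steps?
No

The target state cannot be reached within 4 steps.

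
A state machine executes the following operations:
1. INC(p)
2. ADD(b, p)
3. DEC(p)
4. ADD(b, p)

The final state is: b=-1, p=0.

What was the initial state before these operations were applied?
b=-2, p=0

Working backwards:
Final state: b=-1, p=0
Before step 4 (ADD(b, p)): b=-1, p=0
Before step 3 (DEC(p)): b=-1, p=1
Before step 2 (ADD(b, p)): b=-2, p=1
Before step 1 (INC(p)): b=-2, p=0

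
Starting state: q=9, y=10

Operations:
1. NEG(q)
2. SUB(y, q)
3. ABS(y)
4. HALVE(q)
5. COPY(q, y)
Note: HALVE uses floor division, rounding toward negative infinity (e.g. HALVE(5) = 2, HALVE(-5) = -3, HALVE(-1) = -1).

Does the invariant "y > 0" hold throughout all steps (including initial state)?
Yes

The invariant holds at every step.

State at each step:
Initial: q=9, y=10
After step 1: q=-9, y=10
After step 2: q=-9, y=19
After step 3: q=-9, y=19
After step 4: q=-5, y=19
After step 5: q=19, y=19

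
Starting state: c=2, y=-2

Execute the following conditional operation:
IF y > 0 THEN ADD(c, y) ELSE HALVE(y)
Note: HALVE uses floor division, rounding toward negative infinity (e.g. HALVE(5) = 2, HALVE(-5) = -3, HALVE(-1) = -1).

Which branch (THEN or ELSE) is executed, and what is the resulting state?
Branch: ELSE, Final state: c=2, y=-1

Evaluating condition: y > 0
y = -2
Condition is False, so ELSE branch executes
After HALVE(y): c=2, y=-1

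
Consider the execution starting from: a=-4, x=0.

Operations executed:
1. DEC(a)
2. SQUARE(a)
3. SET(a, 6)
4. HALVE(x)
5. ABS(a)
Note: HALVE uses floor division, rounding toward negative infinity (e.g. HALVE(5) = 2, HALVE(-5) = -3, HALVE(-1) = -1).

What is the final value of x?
x = 0

Tracing execution:
Step 1: DEC(a) → x = 0
Step 2: SQUARE(a) → x = 0
Step 3: SET(a, 6) → x = 0
Step 4: HALVE(x) → x = 0
Step 5: ABS(a) → x = 0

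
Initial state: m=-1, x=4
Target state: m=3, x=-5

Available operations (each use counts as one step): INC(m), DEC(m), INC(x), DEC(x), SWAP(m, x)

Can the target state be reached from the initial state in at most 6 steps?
Yes

Path (6 steps): DEC(m) → DEC(m) → DEC(m) → DEC(m) → DEC(x) → SWAP(m, x)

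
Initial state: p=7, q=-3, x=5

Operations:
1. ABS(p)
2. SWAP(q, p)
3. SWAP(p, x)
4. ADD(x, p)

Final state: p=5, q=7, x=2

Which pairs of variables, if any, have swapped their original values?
None

Comparing initial and final values:
x: 5 → 2
p: 7 → 5
q: -3 → 7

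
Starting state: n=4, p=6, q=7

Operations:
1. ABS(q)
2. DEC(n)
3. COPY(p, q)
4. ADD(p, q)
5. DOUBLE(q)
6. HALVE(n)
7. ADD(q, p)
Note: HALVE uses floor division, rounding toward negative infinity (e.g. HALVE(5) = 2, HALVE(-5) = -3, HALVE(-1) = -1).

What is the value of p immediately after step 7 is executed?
p = 14

Tracing p through execution:
Initial: p = 6
After step 1 (ABS(q)): p = 6
After step 2 (DEC(n)): p = 6
After step 3 (COPY(p, q)): p = 7
After step 4 (ADD(p, q)): p = 14
After step 5 (DOUBLE(q)): p = 14
After step 6 (HALVE(n)): p = 14
After step 7 (ADD(q, p)): p = 14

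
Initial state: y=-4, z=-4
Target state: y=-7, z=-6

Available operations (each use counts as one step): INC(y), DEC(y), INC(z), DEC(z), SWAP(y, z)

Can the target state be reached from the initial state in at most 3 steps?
No

The target state cannot be reached within 3 steps.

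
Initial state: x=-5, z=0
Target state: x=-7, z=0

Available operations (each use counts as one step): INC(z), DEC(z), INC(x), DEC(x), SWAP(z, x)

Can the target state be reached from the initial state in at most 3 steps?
Yes

Path (2 steps): DEC(x) → DEC(x)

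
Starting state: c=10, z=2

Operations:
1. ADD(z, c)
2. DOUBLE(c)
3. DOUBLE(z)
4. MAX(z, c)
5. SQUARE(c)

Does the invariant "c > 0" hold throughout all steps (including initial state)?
Yes

The invariant holds at every step.

State at each step:
Initial: c=10, z=2
After step 1: c=10, z=12
After step 2: c=20, z=12
After step 3: c=20, z=24
After step 4: c=20, z=24
After step 5: c=400, z=24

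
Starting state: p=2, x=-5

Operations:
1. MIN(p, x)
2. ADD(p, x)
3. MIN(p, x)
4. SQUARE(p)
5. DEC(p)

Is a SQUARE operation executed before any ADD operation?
No

First SQUARE: step 4
First ADD: step 2
Since 4 > 2, ADD comes first.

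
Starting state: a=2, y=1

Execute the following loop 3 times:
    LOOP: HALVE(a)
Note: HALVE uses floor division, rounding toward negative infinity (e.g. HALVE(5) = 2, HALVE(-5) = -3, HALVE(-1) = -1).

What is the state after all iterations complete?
a=0, y=1

Iteration trace:
Start: a=2, y=1
After iteration 1: a=1, y=1
After iteration 2: a=0, y=1
After iteration 3: a=0, y=1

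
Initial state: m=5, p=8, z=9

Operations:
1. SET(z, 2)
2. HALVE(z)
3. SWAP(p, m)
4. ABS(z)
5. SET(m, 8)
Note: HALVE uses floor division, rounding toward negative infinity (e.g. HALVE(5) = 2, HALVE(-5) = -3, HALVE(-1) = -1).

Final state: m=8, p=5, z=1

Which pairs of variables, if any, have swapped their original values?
(m, p)

Comparing initial and final values:
z: 9 → 1
m: 5 → 8
p: 8 → 5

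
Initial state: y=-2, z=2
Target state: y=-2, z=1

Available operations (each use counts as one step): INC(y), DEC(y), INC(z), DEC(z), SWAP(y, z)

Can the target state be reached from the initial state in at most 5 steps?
Yes

Path (1 step): DEC(z)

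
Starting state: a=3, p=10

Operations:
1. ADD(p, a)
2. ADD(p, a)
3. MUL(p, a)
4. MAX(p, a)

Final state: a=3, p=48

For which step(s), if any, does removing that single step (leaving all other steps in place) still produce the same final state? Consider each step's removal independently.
Step(s) 4

Testing removal of each single step:
Without step 1: final = a=3, p=39 (different)
Without step 2: final = a=3, p=39 (different)
Without step 3: final = a=3, p=16 (different)
Without step 4: final = a=3, p=48 (same)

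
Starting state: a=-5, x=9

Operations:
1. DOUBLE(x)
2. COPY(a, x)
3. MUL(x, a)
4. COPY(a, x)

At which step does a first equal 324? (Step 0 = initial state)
Step 4

Tracing a:
Initial: a = -5
After step 1: a = -5
After step 2: a = 18
After step 3: a = 18
After step 4: a = 324 ← first occurrence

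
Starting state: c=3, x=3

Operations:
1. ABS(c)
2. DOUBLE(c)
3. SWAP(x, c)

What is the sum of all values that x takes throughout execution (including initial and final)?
15

Values of x at each step:
Initial: x = 3
After step 1: x = 3
After step 2: x = 3
After step 3: x = 6
Sum = 3 + 3 + 3 + 6 = 15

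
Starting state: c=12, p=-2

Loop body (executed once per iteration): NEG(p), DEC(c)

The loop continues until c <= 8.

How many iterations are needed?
4

Tracing iterations:
Initial: c=12, p=-2
After iteration 1: c=11, p=2
After iteration 2: c=10, p=-2
After iteration 3: c=9, p=2
After iteration 4: c=8, p=-2
c <= 8 now holds, so the loop exits after 4 iterations.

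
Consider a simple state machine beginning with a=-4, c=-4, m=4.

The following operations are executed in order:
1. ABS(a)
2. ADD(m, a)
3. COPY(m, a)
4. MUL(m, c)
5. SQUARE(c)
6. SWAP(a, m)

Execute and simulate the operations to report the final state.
{a: -16, c: 16, m: 4}

Step-by-step execution:
Initial: a=-4, c=-4, m=4
After step 1 (ABS(a)): a=4, c=-4, m=4
After step 2 (ADD(m, a)): a=4, c=-4, m=8
After step 3 (COPY(m, a)): a=4, c=-4, m=4
After step 4 (MUL(m, c)): a=4, c=-4, m=-16
After step 5 (SQUARE(c)): a=4, c=16, m=-16
After step 6 (SWAP(a, m)): a=-16, c=16, m=4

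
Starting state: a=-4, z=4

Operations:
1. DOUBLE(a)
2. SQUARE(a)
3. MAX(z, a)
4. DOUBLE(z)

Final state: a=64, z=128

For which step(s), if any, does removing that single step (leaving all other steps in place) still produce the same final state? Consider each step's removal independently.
None - removing any single step changes the final result

Testing removal of each single step:
Without step 1: final = a=16, z=32 (different)
Without step 2: final = a=-8, z=8 (different)
Without step 3: final = a=64, z=8 (different)
Without step 4: final = a=64, z=64 (different)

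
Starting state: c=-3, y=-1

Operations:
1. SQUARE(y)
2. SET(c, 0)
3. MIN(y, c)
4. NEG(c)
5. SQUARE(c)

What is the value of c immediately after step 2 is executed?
c = 0

Tracing c through execution:
Initial: c = -3
After step 1 (SQUARE(y)): c = -3
After step 2 (SET(c, 0)): c = 0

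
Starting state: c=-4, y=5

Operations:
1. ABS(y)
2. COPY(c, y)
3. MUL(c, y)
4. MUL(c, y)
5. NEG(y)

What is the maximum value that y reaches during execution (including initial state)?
5

Values of y at each step:
Initial: y = 5 ← maximum
After step 1: y = 5
After step 2: y = 5
After step 3: y = 5
After step 4: y = 5
After step 5: y = -5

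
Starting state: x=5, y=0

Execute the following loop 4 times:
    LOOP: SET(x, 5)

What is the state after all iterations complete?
x=5, y=0

Iteration trace:
Start: x=5, y=0
After iteration 1: x=5, y=0
After iteration 2: x=5, y=0
After iteration 3: x=5, y=0
After iteration 4: x=5, y=0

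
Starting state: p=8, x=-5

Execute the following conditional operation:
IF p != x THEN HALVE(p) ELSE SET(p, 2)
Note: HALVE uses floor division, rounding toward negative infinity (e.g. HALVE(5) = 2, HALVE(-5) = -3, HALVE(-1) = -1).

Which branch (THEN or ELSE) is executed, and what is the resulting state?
Branch: THEN, Final state: p=4, x=-5

Evaluating condition: p != x
p = 8, x = -5
Condition is True, so THEN branch executes
After HALVE(p): p=4, x=-5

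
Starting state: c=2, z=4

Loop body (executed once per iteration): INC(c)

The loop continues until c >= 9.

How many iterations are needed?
7

Tracing iterations:
Initial: c=2, z=4
After iteration 1: c=3, z=4
After iteration 2: c=4, z=4
After iteration 3: c=5, z=4
After iteration 4: c=6, z=4
After iteration 5: c=7, z=4
After iteration 6: c=8, z=4
After iteration 7: c=9, z=4
c >= 9 now holds, so the loop exits after 7 iterations.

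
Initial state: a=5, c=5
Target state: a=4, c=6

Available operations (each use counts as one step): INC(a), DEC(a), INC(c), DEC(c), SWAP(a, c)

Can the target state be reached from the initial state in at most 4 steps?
Yes

Path (2 steps): DEC(a) → INC(c)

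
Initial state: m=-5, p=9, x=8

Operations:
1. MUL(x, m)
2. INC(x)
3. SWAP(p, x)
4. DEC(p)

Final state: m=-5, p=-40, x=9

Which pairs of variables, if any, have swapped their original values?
None

Comparing initial and final values:
p: 9 → -40
m: -5 → -5
x: 8 → 9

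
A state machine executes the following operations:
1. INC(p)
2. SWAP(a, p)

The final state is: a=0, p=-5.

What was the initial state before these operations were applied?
a=-5, p=-1

Working backwards:
Final state: a=0, p=-5
Before step 2 (SWAP(a, p)): a=-5, p=0
Before step 1 (INC(p)): a=-5, p=-1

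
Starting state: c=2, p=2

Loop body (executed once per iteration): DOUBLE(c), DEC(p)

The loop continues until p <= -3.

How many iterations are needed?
5

Tracing iterations:
Initial: c=2, p=2
After iteration 1: c=4, p=1
After iteration 2: c=8, p=0
After iteration 3: c=16, p=-1
After iteration 4: c=32, p=-2
After iteration 5: c=64, p=-3
p <= -3 now holds, so the loop exits after 5 iterations.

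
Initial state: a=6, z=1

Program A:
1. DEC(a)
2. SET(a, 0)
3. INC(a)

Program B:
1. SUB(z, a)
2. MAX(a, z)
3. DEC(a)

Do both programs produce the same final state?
No

Program A final state: a=1, z=1
Program B final state: a=5, z=-5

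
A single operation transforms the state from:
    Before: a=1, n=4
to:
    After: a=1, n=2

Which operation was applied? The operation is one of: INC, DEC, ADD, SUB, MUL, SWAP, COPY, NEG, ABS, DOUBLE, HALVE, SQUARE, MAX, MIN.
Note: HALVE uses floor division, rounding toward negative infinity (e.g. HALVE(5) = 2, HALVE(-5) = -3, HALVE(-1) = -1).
HALVE(n)

Analyzing the change:
Before: a=1, n=4
After: a=1, n=2
Variable n changed from 4 to 2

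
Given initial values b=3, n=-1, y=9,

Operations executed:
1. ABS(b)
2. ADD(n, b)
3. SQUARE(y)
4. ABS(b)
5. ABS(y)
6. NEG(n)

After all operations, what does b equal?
b = 3

Tracing execution:
Step 1: ABS(b) → b = 3
Step 2: ADD(n, b) → b = 3
Step 3: SQUARE(y) → b = 3
Step 4: ABS(b) → b = 3
Step 5: ABS(y) → b = 3
Step 6: NEG(n) → b = 3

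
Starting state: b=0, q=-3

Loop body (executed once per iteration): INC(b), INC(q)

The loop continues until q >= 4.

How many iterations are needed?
7

Tracing iterations:
Initial: b=0, q=-3
After iteration 1: b=1, q=-2
After iteration 2: b=2, q=-1
After iteration 3: b=3, q=0
After iteration 4: b=4, q=1
After iteration 5: b=5, q=2
After iteration 6: b=6, q=3
After iteration 7: b=7, q=4
q >= 4 now holds, so the loop exits after 7 iterations.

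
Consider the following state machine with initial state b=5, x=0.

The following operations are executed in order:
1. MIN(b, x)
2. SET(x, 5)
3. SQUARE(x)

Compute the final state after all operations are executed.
{b: 0, x: 25}

Step-by-step execution:
Initial: b=5, x=0
After step 1 (MIN(b, x)): b=0, x=0
After step 2 (SET(x, 5)): b=0, x=5
After step 3 (SQUARE(x)): b=0, x=25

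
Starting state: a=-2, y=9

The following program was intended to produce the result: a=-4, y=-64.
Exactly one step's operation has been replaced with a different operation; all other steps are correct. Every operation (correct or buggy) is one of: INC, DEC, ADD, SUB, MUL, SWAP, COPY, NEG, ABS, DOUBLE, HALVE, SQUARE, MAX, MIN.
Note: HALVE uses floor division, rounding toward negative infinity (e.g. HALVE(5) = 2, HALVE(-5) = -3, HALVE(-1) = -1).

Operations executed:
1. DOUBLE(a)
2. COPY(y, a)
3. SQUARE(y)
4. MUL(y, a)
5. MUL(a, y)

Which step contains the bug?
Step 5

Trace with buggy code:
Initial: a=-2, y=9
After step 1: a=-4, y=9
After step 2: a=-4, y=-4
After step 3: a=-4, y=16
After step 4: a=-4, y=-64
After step 5: a=256, y=-64
Actual final a=256, y=-64 ≠ expected a=-4, y=-64.
Step 5 is the only position where a single-operation replacement can produce the expected result.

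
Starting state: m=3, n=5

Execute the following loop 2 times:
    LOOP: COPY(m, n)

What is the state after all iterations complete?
m=5, n=5

Iteration trace:
Start: m=3, n=5
After iteration 1: m=5, n=5
After iteration 2: m=5, n=5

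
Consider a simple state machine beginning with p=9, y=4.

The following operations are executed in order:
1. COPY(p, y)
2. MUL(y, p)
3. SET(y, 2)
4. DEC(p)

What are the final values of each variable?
{p: 3, y: 2}

Step-by-step execution:
Initial: p=9, y=4
After step 1 (COPY(p, y)): p=4, y=4
After step 2 (MUL(y, p)): p=4, y=16
After step 3 (SET(y, 2)): p=4, y=2
After step 4 (DEC(p)): p=3, y=2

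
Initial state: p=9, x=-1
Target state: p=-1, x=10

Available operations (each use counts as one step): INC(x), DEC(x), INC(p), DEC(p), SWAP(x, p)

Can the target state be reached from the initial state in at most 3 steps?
Yes

Path (2 steps): INC(p) → SWAP(x, p)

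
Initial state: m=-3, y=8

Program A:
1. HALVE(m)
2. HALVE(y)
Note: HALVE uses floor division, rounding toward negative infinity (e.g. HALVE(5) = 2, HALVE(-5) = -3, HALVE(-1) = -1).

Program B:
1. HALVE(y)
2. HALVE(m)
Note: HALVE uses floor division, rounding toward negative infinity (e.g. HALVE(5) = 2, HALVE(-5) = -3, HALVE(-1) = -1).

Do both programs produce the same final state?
Yes

Program A final state: m=-2, y=4
Program B final state: m=-2, y=4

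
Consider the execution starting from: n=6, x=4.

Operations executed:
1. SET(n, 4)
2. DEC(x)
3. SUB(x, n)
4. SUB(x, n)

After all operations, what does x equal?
x = -5

Tracing execution:
Step 1: SET(n, 4) → x = 4
Step 2: DEC(x) → x = 3
Step 3: SUB(x, n) → x = -1
Step 4: SUB(x, n) → x = -5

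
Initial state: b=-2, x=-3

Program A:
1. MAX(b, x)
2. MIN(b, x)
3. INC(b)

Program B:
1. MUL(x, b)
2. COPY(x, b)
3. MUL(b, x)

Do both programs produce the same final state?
No

Program A final state: b=-2, x=-3
Program B final state: b=4, x=-2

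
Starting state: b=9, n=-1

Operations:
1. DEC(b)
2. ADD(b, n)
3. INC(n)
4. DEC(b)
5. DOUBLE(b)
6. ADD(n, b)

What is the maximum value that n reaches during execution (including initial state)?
12

Values of n at each step:
Initial: n = -1
After step 1: n = -1
After step 2: n = -1
After step 3: n = 0
After step 4: n = 0
After step 5: n = 0
After step 6: n = 12 ← maximum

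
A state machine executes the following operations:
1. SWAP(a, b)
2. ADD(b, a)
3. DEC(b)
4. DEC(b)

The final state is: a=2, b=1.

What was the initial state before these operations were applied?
a=1, b=2

Working backwards:
Final state: a=2, b=1
Before step 4 (DEC(b)): a=2, b=2
Before step 3 (DEC(b)): a=2, b=3
Before step 2 (ADD(b, a)): a=2, b=1
Before step 1 (SWAP(a, b)): a=1, b=2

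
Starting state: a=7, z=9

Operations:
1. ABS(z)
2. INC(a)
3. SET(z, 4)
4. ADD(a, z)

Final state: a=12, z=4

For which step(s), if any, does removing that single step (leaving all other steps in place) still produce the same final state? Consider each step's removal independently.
Step(s) 1

Testing removal of each single step:
Without step 1: final = a=12, z=4 (same)
Without step 2: final = a=11, z=4 (different)
Without step 3: final = a=17, z=9 (different)
Without step 4: final = a=8, z=4 (different)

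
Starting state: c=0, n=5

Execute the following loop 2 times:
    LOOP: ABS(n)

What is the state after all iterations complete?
c=0, n=5

Iteration trace:
Start: c=0, n=5
After iteration 1: c=0, n=5
After iteration 2: c=0, n=5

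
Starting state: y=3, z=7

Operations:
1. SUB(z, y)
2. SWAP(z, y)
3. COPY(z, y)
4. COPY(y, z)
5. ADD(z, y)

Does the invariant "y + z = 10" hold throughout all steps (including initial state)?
No, violated after step 1

The invariant is violated after step 1.

State at each step:
Initial: y=3, z=7
After step 1: y=3, z=4
After step 2: y=4, z=3
After step 3: y=4, z=4
After step 4: y=4, z=4
After step 5: y=4, z=8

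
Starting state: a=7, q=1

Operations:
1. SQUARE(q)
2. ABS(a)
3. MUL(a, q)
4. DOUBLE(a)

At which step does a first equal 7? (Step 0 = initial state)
Step 0

Tracing a:
Initial: a = 7 ← first occurrence
After step 1: a = 7
After step 2: a = 7
After step 3: a = 7
After step 4: a = 14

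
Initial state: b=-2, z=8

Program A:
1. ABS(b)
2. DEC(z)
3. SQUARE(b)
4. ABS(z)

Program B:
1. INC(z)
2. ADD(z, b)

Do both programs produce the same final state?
No

Program A final state: b=4, z=7
Program B final state: b=-2, z=7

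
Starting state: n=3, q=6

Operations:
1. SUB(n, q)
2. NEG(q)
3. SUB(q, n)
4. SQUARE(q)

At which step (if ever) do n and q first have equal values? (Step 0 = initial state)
Step 3

n and q first become equal after step 3.

Comparing values at each step:
Initial: n=3, q=6
After step 1: n=-3, q=6
After step 2: n=-3, q=-6
After step 3: n=-3, q=-3 ← equal!
After step 4: n=-3, q=9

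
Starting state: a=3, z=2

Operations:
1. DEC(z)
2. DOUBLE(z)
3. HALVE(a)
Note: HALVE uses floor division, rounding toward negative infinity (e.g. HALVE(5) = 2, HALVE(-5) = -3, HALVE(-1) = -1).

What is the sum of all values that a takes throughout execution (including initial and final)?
10

Values of a at each step:
Initial: a = 3
After step 1: a = 3
After step 2: a = 3
After step 3: a = 1
Sum = 3 + 3 + 3 + 1 = 10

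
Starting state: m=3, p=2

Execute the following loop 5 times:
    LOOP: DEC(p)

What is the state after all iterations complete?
m=3, p=-3

Iteration trace:
Start: m=3, p=2
After iteration 1: m=3, p=1
After iteration 2: m=3, p=0
After iteration 3: m=3, p=-1
After iteration 4: m=3, p=-2
After iteration 5: m=3, p=-3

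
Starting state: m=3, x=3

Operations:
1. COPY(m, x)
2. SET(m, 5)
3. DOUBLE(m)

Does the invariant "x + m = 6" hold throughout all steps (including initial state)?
No, violated after step 2

The invariant is violated after step 2.

State at each step:
Initial: m=3, x=3
After step 1: m=3, x=3
After step 2: m=5, x=3
After step 3: m=10, x=3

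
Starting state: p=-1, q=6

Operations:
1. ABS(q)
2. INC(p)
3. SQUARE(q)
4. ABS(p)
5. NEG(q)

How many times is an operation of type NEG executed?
1

Counting NEG operations:
Step 5: NEG(q) ← NEG
Total: 1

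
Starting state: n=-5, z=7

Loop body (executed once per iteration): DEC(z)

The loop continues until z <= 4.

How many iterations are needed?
3

Tracing iterations:
Initial: n=-5, z=7
After iteration 1: n=-5, z=6
After iteration 2: n=-5, z=5
After iteration 3: n=-5, z=4
z <= 4 now holds, so the loop exits after 3 iterations.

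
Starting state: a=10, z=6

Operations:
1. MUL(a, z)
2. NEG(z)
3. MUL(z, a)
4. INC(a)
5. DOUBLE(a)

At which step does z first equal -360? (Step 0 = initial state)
Step 3

Tracing z:
Initial: z = 6
After step 1: z = 6
After step 2: z = -6
After step 3: z = -360 ← first occurrence
After step 4: z = -360
After step 5: z = -360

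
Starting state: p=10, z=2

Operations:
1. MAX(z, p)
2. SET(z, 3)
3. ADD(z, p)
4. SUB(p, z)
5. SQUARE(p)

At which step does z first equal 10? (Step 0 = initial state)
Step 1

Tracing z:
Initial: z = 2
After step 1: z = 10 ← first occurrence
After step 2: z = 3
After step 3: z = 13
After step 4: z = 13
After step 5: z = 13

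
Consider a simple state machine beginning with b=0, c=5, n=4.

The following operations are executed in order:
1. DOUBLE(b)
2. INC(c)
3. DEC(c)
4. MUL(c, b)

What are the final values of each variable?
{b: 0, c: 0, n: 4}

Step-by-step execution:
Initial: b=0, c=5, n=4
After step 1 (DOUBLE(b)): b=0, c=5, n=4
After step 2 (INC(c)): b=0, c=6, n=4
After step 3 (DEC(c)): b=0, c=5, n=4
After step 4 (MUL(c, b)): b=0, c=0, n=4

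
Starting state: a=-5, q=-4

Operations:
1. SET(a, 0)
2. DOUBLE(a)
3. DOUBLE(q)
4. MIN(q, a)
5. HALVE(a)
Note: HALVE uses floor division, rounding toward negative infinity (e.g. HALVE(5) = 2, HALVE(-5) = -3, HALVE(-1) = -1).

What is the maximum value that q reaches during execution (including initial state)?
-4

Values of q at each step:
Initial: q = -4 ← maximum
After step 1: q = -4
After step 2: q = -4
After step 3: q = -8
After step 4: q = -8
After step 5: q = -8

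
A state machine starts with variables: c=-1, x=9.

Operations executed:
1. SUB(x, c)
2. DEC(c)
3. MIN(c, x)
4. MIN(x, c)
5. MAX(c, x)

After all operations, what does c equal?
c = -2

Tracing execution:
Step 1: SUB(x, c) → c = -1
Step 2: DEC(c) → c = -2
Step 3: MIN(c, x) → c = -2
Step 4: MIN(x, c) → c = -2
Step 5: MAX(c, x) → c = -2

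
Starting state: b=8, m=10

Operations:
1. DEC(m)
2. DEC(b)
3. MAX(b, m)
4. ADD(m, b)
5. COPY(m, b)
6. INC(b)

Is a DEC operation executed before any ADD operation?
Yes

First DEC: step 1
First ADD: step 4
Since 1 < 4, DEC comes first.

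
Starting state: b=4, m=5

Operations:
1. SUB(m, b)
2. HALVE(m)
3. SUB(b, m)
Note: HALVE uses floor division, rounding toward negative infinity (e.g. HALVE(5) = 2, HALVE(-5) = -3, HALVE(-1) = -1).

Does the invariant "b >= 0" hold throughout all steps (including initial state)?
Yes

The invariant holds at every step.

State at each step:
Initial: b=4, m=5
After step 1: b=4, m=1
After step 2: b=4, m=0
After step 3: b=4, m=0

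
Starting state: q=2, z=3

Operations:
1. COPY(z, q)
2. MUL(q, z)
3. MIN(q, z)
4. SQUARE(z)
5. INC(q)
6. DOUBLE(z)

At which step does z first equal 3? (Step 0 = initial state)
Step 0

Tracing z:
Initial: z = 3 ← first occurrence
After step 1: z = 2
After step 2: z = 2
After step 3: z = 2
After step 4: z = 4
After step 5: z = 4
After step 6: z = 8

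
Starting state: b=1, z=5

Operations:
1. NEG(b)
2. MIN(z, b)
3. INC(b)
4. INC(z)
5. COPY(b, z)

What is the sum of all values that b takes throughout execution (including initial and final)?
-1

Values of b at each step:
Initial: b = 1
After step 1: b = -1
After step 2: b = -1
After step 3: b = 0
After step 4: b = 0
After step 5: b = 0
Sum = 1 + -1 + -1 + 0 + 0 + 0 = -1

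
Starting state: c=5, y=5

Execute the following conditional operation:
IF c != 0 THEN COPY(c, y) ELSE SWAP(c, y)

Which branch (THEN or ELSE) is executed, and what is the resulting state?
Branch: THEN, Final state: c=5, y=5

Evaluating condition: c != 0
c = 5
Condition is True, so THEN branch executes
After COPY(c, y): c=5, y=5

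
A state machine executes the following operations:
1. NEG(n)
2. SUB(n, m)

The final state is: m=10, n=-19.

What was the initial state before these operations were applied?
m=10, n=9

Working backwards:
Final state: m=10, n=-19
Before step 2 (SUB(n, m)): m=10, n=-9
Before step 1 (NEG(n)): m=10, n=9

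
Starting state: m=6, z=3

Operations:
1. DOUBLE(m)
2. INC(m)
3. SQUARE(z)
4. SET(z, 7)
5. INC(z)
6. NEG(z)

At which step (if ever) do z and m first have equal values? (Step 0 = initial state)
Never

z and m never become equal during execution.

Comparing values at each step:
Initial: z=3, m=6
After step 1: z=3, m=12
After step 2: z=3, m=13
After step 3: z=9, m=13
After step 4: z=7, m=13
After step 5: z=8, m=13
After step 6: z=-8, m=13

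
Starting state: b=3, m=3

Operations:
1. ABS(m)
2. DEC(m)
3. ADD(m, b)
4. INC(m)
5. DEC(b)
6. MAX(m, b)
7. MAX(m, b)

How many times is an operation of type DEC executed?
2

Counting DEC operations:
Step 2: DEC(m) ← DEC
Step 5: DEC(b) ← DEC
Total: 2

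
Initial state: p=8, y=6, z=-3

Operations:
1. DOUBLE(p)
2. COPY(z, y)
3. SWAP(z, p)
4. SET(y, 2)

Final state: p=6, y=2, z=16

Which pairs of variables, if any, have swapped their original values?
None

Comparing initial and final values:
z: -3 → 16
y: 6 → 2
p: 8 → 6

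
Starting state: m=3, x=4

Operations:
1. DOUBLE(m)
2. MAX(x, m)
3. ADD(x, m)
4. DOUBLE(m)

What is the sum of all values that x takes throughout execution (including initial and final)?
38

Values of x at each step:
Initial: x = 4
After step 1: x = 4
After step 2: x = 6
After step 3: x = 12
After step 4: x = 12
Sum = 4 + 4 + 6 + 12 + 12 = 38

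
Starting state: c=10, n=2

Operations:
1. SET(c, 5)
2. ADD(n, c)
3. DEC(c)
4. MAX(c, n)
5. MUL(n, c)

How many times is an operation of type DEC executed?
1

Counting DEC operations:
Step 3: DEC(c) ← DEC
Total: 1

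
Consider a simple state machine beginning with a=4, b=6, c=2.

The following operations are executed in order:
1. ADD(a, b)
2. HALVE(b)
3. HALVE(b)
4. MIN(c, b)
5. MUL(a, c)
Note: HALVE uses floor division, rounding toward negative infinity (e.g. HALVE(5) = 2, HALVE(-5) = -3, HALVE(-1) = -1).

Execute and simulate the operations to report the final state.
{a: 10, b: 1, c: 1}

Step-by-step execution:
Initial: a=4, b=6, c=2
After step 1 (ADD(a, b)): a=10, b=6, c=2
After step 2 (HALVE(b)): a=10, b=3, c=2
After step 3 (HALVE(b)): a=10, b=1, c=2
After step 4 (MIN(c, b)): a=10, b=1, c=1
After step 5 (MUL(a, c)): a=10, b=1, c=1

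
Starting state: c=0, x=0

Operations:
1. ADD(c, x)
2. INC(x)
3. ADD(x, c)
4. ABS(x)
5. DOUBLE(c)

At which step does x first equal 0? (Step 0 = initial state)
Step 0

Tracing x:
Initial: x = 0 ← first occurrence
After step 1: x = 0
After step 2: x = 1
After step 3: x = 1
After step 4: x = 1
After step 5: x = 1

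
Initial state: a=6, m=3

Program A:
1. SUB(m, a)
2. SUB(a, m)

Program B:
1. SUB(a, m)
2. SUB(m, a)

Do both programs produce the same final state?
No

Program A final state: a=9, m=-3
Program B final state: a=3, m=0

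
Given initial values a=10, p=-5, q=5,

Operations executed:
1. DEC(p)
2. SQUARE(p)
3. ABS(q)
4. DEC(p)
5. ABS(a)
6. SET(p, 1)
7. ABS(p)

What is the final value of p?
p = 1

Tracing execution:
Step 1: DEC(p) → p = -6
Step 2: SQUARE(p) → p = 36
Step 3: ABS(q) → p = 36
Step 4: DEC(p) → p = 35
Step 5: ABS(a) → p = 35
Step 6: SET(p, 1) → p = 1
Step 7: ABS(p) → p = 1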